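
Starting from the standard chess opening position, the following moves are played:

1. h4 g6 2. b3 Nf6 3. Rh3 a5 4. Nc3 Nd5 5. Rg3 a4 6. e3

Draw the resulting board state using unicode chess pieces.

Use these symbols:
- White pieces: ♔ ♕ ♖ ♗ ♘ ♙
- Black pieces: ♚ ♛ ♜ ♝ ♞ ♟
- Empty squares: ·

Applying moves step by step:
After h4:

♜ ♞ ♝ ♛ ♚ ♝ ♞ ♜
♟ ♟ ♟ ♟ ♟ ♟ ♟ ♟
· · · · · · · ·
· · · · · · · ·
· · · · · · · ♙
· · · · · · · ·
♙ ♙ ♙ ♙ ♙ ♙ ♙ ·
♖ ♘ ♗ ♕ ♔ ♗ ♘ ♖


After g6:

♜ ♞ ♝ ♛ ♚ ♝ ♞ ♜
♟ ♟ ♟ ♟ ♟ ♟ · ♟
· · · · · · ♟ ·
· · · · · · · ·
· · · · · · · ♙
· · · · · · · ·
♙ ♙ ♙ ♙ ♙ ♙ ♙ ·
♖ ♘ ♗ ♕ ♔ ♗ ♘ ♖


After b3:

♜ ♞ ♝ ♛ ♚ ♝ ♞ ♜
♟ ♟ ♟ ♟ ♟ ♟ · ♟
· · · · · · ♟ ·
· · · · · · · ·
· · · · · · · ♙
· ♙ · · · · · ·
♙ · ♙ ♙ ♙ ♙ ♙ ·
♖ ♘ ♗ ♕ ♔ ♗ ♘ ♖


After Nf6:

♜ ♞ ♝ ♛ ♚ ♝ · ♜
♟ ♟ ♟ ♟ ♟ ♟ · ♟
· · · · · ♞ ♟ ·
· · · · · · · ·
· · · · · · · ♙
· ♙ · · · · · ·
♙ · ♙ ♙ ♙ ♙ ♙ ·
♖ ♘ ♗ ♕ ♔ ♗ ♘ ♖


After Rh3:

♜ ♞ ♝ ♛ ♚ ♝ · ♜
♟ ♟ ♟ ♟ ♟ ♟ · ♟
· · · · · ♞ ♟ ·
· · · · · · · ·
· · · · · · · ♙
· ♙ · · · · · ♖
♙ · ♙ ♙ ♙ ♙ ♙ ·
♖ ♘ ♗ ♕ ♔ ♗ ♘ ·


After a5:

♜ ♞ ♝ ♛ ♚ ♝ · ♜
· ♟ ♟ ♟ ♟ ♟ · ♟
· · · · · ♞ ♟ ·
♟ · · · · · · ·
· · · · · · · ♙
· ♙ · · · · · ♖
♙ · ♙ ♙ ♙ ♙ ♙ ·
♖ ♘ ♗ ♕ ♔ ♗ ♘ ·


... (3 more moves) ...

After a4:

♜ ♞ ♝ ♛ ♚ ♝ · ♜
· ♟ ♟ ♟ ♟ ♟ · ♟
· · · · · · ♟ ·
· · · ♞ · · · ·
♟ · · · · · · ♙
· ♙ ♘ · · · ♖ ·
♙ · ♙ ♙ ♙ ♙ ♙ ·
♖ · ♗ ♕ ♔ ♗ ♘ ·


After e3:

♜ ♞ ♝ ♛ ♚ ♝ · ♜
· ♟ ♟ ♟ ♟ ♟ · ♟
· · · · · · ♟ ·
· · · ♞ · · · ·
♟ · · · · · · ♙
· ♙ ♘ · ♙ · ♖ ·
♙ · ♙ ♙ · ♙ ♙ ·
♖ · ♗ ♕ ♔ ♗ ♘ ·



  a b c d e f g h
  ─────────────────
8│♜ ♞ ♝ ♛ ♚ ♝ · ♜│8
7│· ♟ ♟ ♟ ♟ ♟ · ♟│7
6│· · · · · · ♟ ·│6
5│· · · ♞ · · · ·│5
4│♟ · · · · · · ♙│4
3│· ♙ ♘ · ♙ · ♖ ·│3
2│♙ · ♙ ♙ · ♙ ♙ ·│2
1│♖ · ♗ ♕ ♔ ♗ ♘ ·│1
  ─────────────────
  a b c d e f g h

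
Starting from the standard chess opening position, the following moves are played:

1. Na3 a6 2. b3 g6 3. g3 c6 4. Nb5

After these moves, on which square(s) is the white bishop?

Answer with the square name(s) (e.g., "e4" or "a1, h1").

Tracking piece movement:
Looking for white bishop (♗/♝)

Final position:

  a b c d e f g h
  ─────────────────
8│♜ ♞ ♝ ♛ ♚ ♝ ♞ ♜│8
7│· ♟ · ♟ ♟ ♟ · ♟│7
6│♟ · ♟ · · · ♟ ·│6
5│· ♘ · · · · · ·│5
4│· · · · · · · ·│4
3│· ♙ · · · · ♙ ·│3
2│♙ · ♙ ♙ ♙ ♙ · ♙│2
1│♖ · ♗ ♕ ♔ ♗ ♘ ♖│1
  ─────────────────
  a b c d e f g h


c1, f1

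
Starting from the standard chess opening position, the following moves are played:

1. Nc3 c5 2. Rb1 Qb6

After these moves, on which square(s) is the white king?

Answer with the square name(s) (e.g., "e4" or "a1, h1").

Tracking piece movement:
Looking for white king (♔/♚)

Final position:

  a b c d e f g h
  ─────────────────
8│♜ ♞ ♝ · ♚ ♝ ♞ ♜│8
7│♟ ♟ · ♟ ♟ ♟ ♟ ♟│7
6│· ♛ · · · · · ·│6
5│· · ♟ · · · · ·│5
4│· · · · · · · ·│4
3│· · ♘ · · · · ·│3
2│♙ ♙ ♙ ♙ ♙ ♙ ♙ ♙│2
1│· ♖ ♗ ♕ ♔ ♗ ♘ ♖│1
  ─────────────────
  a b c d e f g h


e1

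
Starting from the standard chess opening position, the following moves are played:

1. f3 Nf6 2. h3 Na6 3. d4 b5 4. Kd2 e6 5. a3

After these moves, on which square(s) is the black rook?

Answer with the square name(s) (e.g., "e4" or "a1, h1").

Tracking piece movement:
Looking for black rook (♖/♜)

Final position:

  a b c d e f g h
  ─────────────────
8│♜ · ♝ ♛ ♚ ♝ · ♜│8
7│♟ · ♟ ♟ · ♟ ♟ ♟│7
6│♞ · · · ♟ ♞ · ·│6
5│· ♟ · · · · · ·│5
4│· · · ♙ · · · ·│4
3│♙ · · · · ♙ · ♙│3
2│· ♙ ♙ ♔ ♙ · ♙ ·│2
1│♖ ♘ ♗ ♕ · ♗ ♘ ♖│1
  ─────────────────
  a b c d e f g h


a8, h8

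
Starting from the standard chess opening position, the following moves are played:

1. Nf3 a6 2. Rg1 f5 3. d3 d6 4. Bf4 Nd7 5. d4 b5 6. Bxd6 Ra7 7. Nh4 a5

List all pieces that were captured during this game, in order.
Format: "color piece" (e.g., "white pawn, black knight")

Tracking captures:
  Bxd6: captured black pawn

black pawn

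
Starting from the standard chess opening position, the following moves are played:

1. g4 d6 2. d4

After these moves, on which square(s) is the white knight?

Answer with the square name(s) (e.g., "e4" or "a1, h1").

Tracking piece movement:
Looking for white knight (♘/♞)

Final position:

  a b c d e f g h
  ─────────────────
8│♜ ♞ ♝ ♛ ♚ ♝ ♞ ♜│8
7│♟ ♟ ♟ · ♟ ♟ ♟ ♟│7
6│· · · ♟ · · · ·│6
5│· · · · · · · ·│5
4│· · · ♙ · · ♙ ·│4
3│· · · · · · · ·│3
2│♙ ♙ ♙ · ♙ ♙ · ♙│2
1│♖ ♘ ♗ ♕ ♔ ♗ ♘ ♖│1
  ─────────────────
  a b c d e f g h


b1, g1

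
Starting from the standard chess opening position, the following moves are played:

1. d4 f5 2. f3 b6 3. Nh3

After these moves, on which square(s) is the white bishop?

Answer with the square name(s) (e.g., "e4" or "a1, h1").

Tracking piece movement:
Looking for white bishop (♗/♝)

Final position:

  a b c d e f g h
  ─────────────────
8│♜ ♞ ♝ ♛ ♚ ♝ ♞ ♜│8
7│♟ · ♟ ♟ ♟ · ♟ ♟│7
6│· ♟ · · · · · ·│6
5│· · · · · ♟ · ·│5
4│· · · ♙ · · · ·│4
3│· · · · · ♙ · ♘│3
2│♙ ♙ ♙ · ♙ · ♙ ♙│2
1│♖ ♘ ♗ ♕ ♔ ♗ · ♖│1
  ─────────────────
  a b c d e f g h


c1, f1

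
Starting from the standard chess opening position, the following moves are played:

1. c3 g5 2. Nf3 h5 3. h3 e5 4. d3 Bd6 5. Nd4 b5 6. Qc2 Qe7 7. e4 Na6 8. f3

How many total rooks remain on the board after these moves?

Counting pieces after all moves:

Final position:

  a b c d e f g h
  ─────────────────
8│♜ · ♝ · ♚ · ♞ ♜│8
7│♟ · ♟ ♟ ♛ ♟ · ·│7
6│♞ · · ♝ · · · ·│6
5│· ♟ · · ♟ · ♟ ♟│5
4│· · · ♘ ♙ · · ·│4
3│· · ♙ ♙ · ♙ · ♙│3
2│♙ ♙ ♕ · · · ♙ ·│2
1│♖ ♘ ♗ · ♔ ♗ · ♖│1
  ─────────────────
  a b c d e f g h


4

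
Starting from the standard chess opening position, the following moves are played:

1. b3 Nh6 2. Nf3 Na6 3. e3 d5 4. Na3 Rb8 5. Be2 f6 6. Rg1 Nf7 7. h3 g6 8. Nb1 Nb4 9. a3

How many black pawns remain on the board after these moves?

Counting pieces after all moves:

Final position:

  a b c d e f g h
  ─────────────────
8│· ♜ ♝ ♛ ♚ ♝ · ♜│8
7│♟ ♟ ♟ · ♟ ♞ · ♟│7
6│· · · · · ♟ ♟ ·│6
5│· · · ♟ · · · ·│5
4│· ♞ · · · · · ·│4
3│♙ ♙ · · ♙ ♘ · ♙│3
2│· · ♙ ♙ ♗ ♙ ♙ ·│2
1│♖ ♘ ♗ ♕ ♔ · ♖ ·│1
  ─────────────────
  a b c d e f g h


8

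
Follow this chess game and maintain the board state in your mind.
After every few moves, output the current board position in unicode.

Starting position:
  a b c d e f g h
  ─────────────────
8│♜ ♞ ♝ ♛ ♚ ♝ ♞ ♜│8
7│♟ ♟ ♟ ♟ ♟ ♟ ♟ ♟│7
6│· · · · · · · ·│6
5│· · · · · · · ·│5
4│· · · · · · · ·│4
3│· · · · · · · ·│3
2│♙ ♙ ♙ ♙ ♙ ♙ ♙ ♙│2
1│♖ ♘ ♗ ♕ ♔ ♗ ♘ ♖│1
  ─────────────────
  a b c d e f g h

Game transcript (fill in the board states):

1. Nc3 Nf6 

  a b c d e f g h
  ─────────────────
8│♜ ♞ ♝ ♛ ♚ ♝ · ♜│8
7│♟ ♟ ♟ ♟ ♟ ♟ ♟ ♟│7
6│· · · · · ♞ · ·│6
5│· · · · · · · ·│5
4│· · · · · · · ·│4
3│· · ♘ · · · · ·│3
2│♙ ♙ ♙ ♙ ♙ ♙ ♙ ♙│2
1│♖ · ♗ ♕ ♔ ♗ ♘ ♖│1
  ─────────────────
  a b c d e f g h

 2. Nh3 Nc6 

  a b c d e f g h
  ─────────────────
8│♜ · ♝ ♛ ♚ ♝ · ♜│8
7│♟ ♟ ♟ ♟ ♟ ♟ ♟ ♟│7
6│· · ♞ · · ♞ · ·│6
5│· · · · · · · ·│5
4│· · · · · · · ·│4
3│· · ♘ · · · · ♘│3
2│♙ ♙ ♙ ♙ ♙ ♙ ♙ ♙│2
1│♖ · ♗ ♕ ♔ ♗ · ♖│1
  ─────────────────
  a b c d e f g h

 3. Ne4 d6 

  a b c d e f g h
  ─────────────────
8│♜ · ♝ ♛ ♚ ♝ · ♜│8
7│♟ ♟ ♟ · ♟ ♟ ♟ ♟│7
6│· · ♞ ♟ · ♞ · ·│6
5│· · · · · · · ·│5
4│· · · · ♘ · · ·│4
3│· · · · · · · ♘│3
2│♙ ♙ ♙ ♙ ♙ ♙ ♙ ♙│2
1│♖ · ♗ ♕ ♔ ♗ · ♖│1
  ─────────────────
  a b c d e f g h

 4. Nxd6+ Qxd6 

  a b c d e f g h
  ─────────────────
8│♜ · ♝ · ♚ ♝ · ♜│8
7│♟ ♟ ♟ · ♟ ♟ ♟ ♟│7
6│· · ♞ ♛ · ♞ · ·│6
5│· · · · · · · ·│5
4│· · · · · · · ·│4
3│· · · · · · · ♘│3
2│♙ ♙ ♙ ♙ ♙ ♙ ♙ ♙│2
1│♖ · ♗ ♕ ♔ ♗ · ♖│1
  ─────────────────
  a b c d e f g h



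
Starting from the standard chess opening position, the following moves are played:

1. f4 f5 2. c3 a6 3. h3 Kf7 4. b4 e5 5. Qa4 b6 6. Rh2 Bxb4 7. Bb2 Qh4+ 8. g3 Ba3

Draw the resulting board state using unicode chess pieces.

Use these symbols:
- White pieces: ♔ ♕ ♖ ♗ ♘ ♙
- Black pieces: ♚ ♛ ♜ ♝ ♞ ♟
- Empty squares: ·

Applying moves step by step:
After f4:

♜ ♞ ♝ ♛ ♚ ♝ ♞ ♜
♟ ♟ ♟ ♟ ♟ ♟ ♟ ♟
· · · · · · · ·
· · · · · · · ·
· · · · · ♙ · ·
· · · · · · · ·
♙ ♙ ♙ ♙ ♙ · ♙ ♙
♖ ♘ ♗ ♕ ♔ ♗ ♘ ♖


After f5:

♜ ♞ ♝ ♛ ♚ ♝ ♞ ♜
♟ ♟ ♟ ♟ ♟ · ♟ ♟
· · · · · · · ·
· · · · · ♟ · ·
· · · · · ♙ · ·
· · · · · · · ·
♙ ♙ ♙ ♙ ♙ · ♙ ♙
♖ ♘ ♗ ♕ ♔ ♗ ♘ ♖


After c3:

♜ ♞ ♝ ♛ ♚ ♝ ♞ ♜
♟ ♟ ♟ ♟ ♟ · ♟ ♟
· · · · · · · ·
· · · · · ♟ · ·
· · · · · ♙ · ·
· · ♙ · · · · ·
♙ ♙ · ♙ ♙ · ♙ ♙
♖ ♘ ♗ ♕ ♔ ♗ ♘ ♖


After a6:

♜ ♞ ♝ ♛ ♚ ♝ ♞ ♜
· ♟ ♟ ♟ ♟ · ♟ ♟
♟ · · · · · · ·
· · · · · ♟ · ·
· · · · · ♙ · ·
· · ♙ · · · · ·
♙ ♙ · ♙ ♙ · ♙ ♙
♖ ♘ ♗ ♕ ♔ ♗ ♘ ♖


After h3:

♜ ♞ ♝ ♛ ♚ ♝ ♞ ♜
· ♟ ♟ ♟ ♟ · ♟ ♟
♟ · · · · · · ·
· · · · · ♟ · ·
· · · · · ♙ · ·
· · ♙ · · · · ♙
♙ ♙ · ♙ ♙ · ♙ ·
♖ ♘ ♗ ♕ ♔ ♗ ♘ ♖


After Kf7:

♜ ♞ ♝ ♛ · ♝ ♞ ♜
· ♟ ♟ ♟ ♟ ♚ ♟ ♟
♟ · · · · · · ·
· · · · · ♟ · ·
· · · · · ♙ · ·
· · ♙ · · · · ♙
♙ ♙ · ♙ ♙ · ♙ ·
♖ ♘ ♗ ♕ ♔ ♗ ♘ ♖


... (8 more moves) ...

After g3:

♜ ♞ ♝ · · · ♞ ♜
· · ♟ ♟ · ♚ ♟ ♟
♟ ♟ · · · · · ·
· · · · ♟ ♟ · ·
♕ ♝ · · · ♙ · ♛
· · ♙ · · · ♙ ♙
♙ ♗ · ♙ ♙ · · ♖
♖ ♘ · · ♔ ♗ ♘ ·


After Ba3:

♜ ♞ ♝ · · · ♞ ♜
· · ♟ ♟ · ♚ ♟ ♟
♟ ♟ · · · · · ·
· · · · ♟ ♟ · ·
♕ · · · · ♙ · ♛
♝ · ♙ · · · ♙ ♙
♙ ♗ · ♙ ♙ · · ♖
♖ ♘ · · ♔ ♗ ♘ ·



  a b c d e f g h
  ─────────────────
8│♜ ♞ ♝ · · · ♞ ♜│8
7│· · ♟ ♟ · ♚ ♟ ♟│7
6│♟ ♟ · · · · · ·│6
5│· · · · ♟ ♟ · ·│5
4│♕ · · · · ♙ · ♛│4
3│♝ · ♙ · · · ♙ ♙│3
2│♙ ♗ · ♙ ♙ · · ♖│2
1│♖ ♘ · · ♔ ♗ ♘ ·│1
  ─────────────────
  a b c d e f g h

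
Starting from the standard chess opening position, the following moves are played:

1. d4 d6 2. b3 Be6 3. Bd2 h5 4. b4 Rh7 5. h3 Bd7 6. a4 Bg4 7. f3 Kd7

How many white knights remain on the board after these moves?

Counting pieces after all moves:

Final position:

  a b c d e f g h
  ─────────────────
8│♜ ♞ · ♛ · ♝ ♞ ·│8
7│♟ ♟ ♟ ♚ ♟ ♟ ♟ ♜│7
6│· · · ♟ · · · ·│6
5│· · · · · · · ♟│5
4│♙ ♙ · ♙ · · ♝ ·│4
3│· · · · · ♙ · ♙│3
2│· · ♙ ♗ ♙ · ♙ ·│2
1│♖ ♘ · ♕ ♔ ♗ ♘ ♖│1
  ─────────────────
  a b c d e f g h


2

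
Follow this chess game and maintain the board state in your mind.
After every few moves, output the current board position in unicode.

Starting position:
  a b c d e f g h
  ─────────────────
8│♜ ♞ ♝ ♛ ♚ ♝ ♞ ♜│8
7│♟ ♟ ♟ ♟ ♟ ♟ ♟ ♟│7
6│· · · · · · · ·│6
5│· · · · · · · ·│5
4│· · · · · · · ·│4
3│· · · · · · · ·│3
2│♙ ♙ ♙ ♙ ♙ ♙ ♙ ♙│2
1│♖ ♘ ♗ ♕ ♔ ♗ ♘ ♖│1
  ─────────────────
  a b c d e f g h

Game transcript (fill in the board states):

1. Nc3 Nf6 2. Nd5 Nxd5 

  a b c d e f g h
  ─────────────────
8│♜ ♞ ♝ ♛ ♚ ♝ · ♜│8
7│♟ ♟ ♟ ♟ ♟ ♟ ♟ ♟│7
6│· · · · · · · ·│6
5│· · · ♞ · · · ·│5
4│· · · · · · · ·│4
3│· · · · · · · ·│3
2│♙ ♙ ♙ ♙ ♙ ♙ ♙ ♙│2
1│♖ · ♗ ♕ ♔ ♗ ♘ ♖│1
  ─────────────────
  a b c d e f g h

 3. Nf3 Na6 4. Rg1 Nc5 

  a b c d e f g h
  ─────────────────
8│♜ · ♝ ♛ ♚ ♝ · ♜│8
7│♟ ♟ ♟ ♟ ♟ ♟ ♟ ♟│7
6│· · · · · · · ·│6
5│· · ♞ ♞ · · · ·│5
4│· · · · · · · ·│4
3│· · · · · ♘ · ·│3
2│♙ ♙ ♙ ♙ ♙ ♙ ♙ ♙│2
1│♖ · ♗ ♕ ♔ ♗ ♖ ·│1
  ─────────────────
  a b c d e f g h

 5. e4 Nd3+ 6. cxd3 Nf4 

  a b c d e f g h
  ─────────────────
8│♜ · ♝ ♛ ♚ ♝ · ♜│8
7│♟ ♟ ♟ ♟ ♟ ♟ ♟ ♟│7
6│· · · · · · · ·│6
5│· · · · · · · ·│5
4│· · · · ♙ ♞ · ·│4
3│· · · ♙ · ♘ · ·│3
2│♙ ♙ · ♙ · ♙ ♙ ♙│2
1│♖ · ♗ ♕ ♔ ♗ ♖ ·│1
  ─────────────────
  a b c d e f g h

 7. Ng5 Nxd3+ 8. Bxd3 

  a b c d e f g h
  ─────────────────
8│♜ · ♝ ♛ ♚ ♝ · ♜│8
7│♟ ♟ ♟ ♟ ♟ ♟ ♟ ♟│7
6│· · · · · · · ·│6
5│· · · · · · ♘ ·│5
4│· · · · ♙ · · ·│4
3│· · · ♗ · · · ·│3
2│♙ ♙ · ♙ · ♙ ♙ ♙│2
1│♖ · ♗ ♕ ♔ · ♖ ·│1
  ─────────────────
  a b c d e f g h


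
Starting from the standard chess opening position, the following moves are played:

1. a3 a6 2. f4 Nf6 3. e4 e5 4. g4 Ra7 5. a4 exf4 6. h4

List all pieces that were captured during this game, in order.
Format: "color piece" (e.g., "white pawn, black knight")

Tracking captures:
  exf4: captured white pawn

white pawn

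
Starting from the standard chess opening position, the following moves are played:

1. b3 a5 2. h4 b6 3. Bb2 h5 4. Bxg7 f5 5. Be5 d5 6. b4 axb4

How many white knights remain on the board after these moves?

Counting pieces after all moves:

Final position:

  a b c d e f g h
  ─────────────────
8│♜ ♞ ♝ ♛ ♚ ♝ ♞ ♜│8
7│· · ♟ · ♟ · · ·│7
6│· ♟ · · · · · ·│6
5│· · · ♟ ♗ ♟ · ♟│5
4│· ♟ · · · · · ♙│4
3│· · · · · · · ·│3
2│♙ · ♙ ♙ ♙ ♙ ♙ ·│2
1│♖ ♘ · ♕ ♔ ♗ ♘ ♖│1
  ─────────────────
  a b c d e f g h


2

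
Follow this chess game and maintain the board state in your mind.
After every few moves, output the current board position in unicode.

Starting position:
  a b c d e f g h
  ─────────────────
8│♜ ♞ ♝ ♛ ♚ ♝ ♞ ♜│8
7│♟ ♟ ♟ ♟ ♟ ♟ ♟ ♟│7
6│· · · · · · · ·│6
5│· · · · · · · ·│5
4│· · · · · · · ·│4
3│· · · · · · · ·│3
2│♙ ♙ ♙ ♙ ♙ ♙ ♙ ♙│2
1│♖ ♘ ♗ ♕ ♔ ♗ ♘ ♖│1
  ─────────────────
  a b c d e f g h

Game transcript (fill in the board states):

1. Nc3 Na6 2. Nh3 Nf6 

  a b c d e f g h
  ─────────────────
8│♜ · ♝ ♛ ♚ ♝ · ♜│8
7│♟ ♟ ♟ ♟ ♟ ♟ ♟ ♟│7
6│♞ · · · · ♞ · ·│6
5│· · · · · · · ·│5
4│· · · · · · · ·│4
3│· · ♘ · · · · ♘│3
2│♙ ♙ ♙ ♙ ♙ ♙ ♙ ♙│2
1│♖ · ♗ ♕ ♔ ♗ · ♖│1
  ─────────────────
  a b c d e f g h

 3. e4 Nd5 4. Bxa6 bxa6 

  a b c d e f g h
  ─────────────────
8│♜ · ♝ ♛ ♚ ♝ · ♜│8
7│♟ · ♟ ♟ ♟ ♟ ♟ ♟│7
6│♟ · · · · · · ·│6
5│· · · ♞ · · · ·│5
4│· · · · ♙ · · ·│4
3│· · ♘ · · · · ♘│3
2│♙ ♙ ♙ ♙ · ♙ ♙ ♙│2
1│♖ · ♗ ♕ ♔ · · ♖│1
  ─────────────────
  a b c d e f g h

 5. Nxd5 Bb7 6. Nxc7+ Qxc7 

  a b c d e f g h
  ─────────────────
8│♜ · · · ♚ ♝ · ♜│8
7│♟ ♝ ♛ ♟ ♟ ♟ ♟ ♟│7
6│♟ · · · · · · ·│6
5│· · · · · · · ·│5
4│· · · · ♙ · · ·│4
3│· · · · · · · ♘│3
2│♙ ♙ ♙ ♙ · ♙ ♙ ♙│2
1│♖ · ♗ ♕ ♔ · · ♖│1
  ─────────────────
  a b c d e f g h

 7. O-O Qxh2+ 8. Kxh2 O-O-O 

  a b c d e f g h
  ─────────────────
8│· · ♚ ♜ · ♝ · ♜│8
7│♟ ♝ · ♟ ♟ ♟ ♟ ♟│7
6│♟ · · · · · · ·│6
5│· · · · · · · ·│5
4│· · · · ♙ · · ·│4
3│· · · · · · · ♘│3
2│♙ ♙ ♙ ♙ · ♙ ♙ ♔│2
1│♖ · ♗ ♕ · ♖ · ·│1
  ─────────────────
  a b c d e f g h

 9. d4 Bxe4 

  a b c d e f g h
  ─────────────────
8│· · ♚ ♜ · ♝ · ♜│8
7│♟ · · ♟ ♟ ♟ ♟ ♟│7
6│♟ · · · · · · ·│6
5│· · · · · · · ·│5
4│· · · ♙ ♝ · · ·│4
3│· · · · · · · ♘│3
2│♙ ♙ ♙ · · ♙ ♙ ♔│2
1│♖ · ♗ ♕ · ♖ · ·│1
  ─────────────────
  a b c d e f g h


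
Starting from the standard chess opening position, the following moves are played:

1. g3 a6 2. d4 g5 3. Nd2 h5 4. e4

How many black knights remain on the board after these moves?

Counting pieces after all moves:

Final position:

  a b c d e f g h
  ─────────────────
8│♜ ♞ ♝ ♛ ♚ ♝ ♞ ♜│8
7│· ♟ ♟ ♟ ♟ ♟ · ·│7
6│♟ · · · · · · ·│6
5│· · · · · · ♟ ♟│5
4│· · · ♙ ♙ · · ·│4
3│· · · · · · ♙ ·│3
2│♙ ♙ ♙ ♘ · ♙ · ♙│2
1│♖ · ♗ ♕ ♔ ♗ ♘ ♖│1
  ─────────────────
  a b c d e f g h


2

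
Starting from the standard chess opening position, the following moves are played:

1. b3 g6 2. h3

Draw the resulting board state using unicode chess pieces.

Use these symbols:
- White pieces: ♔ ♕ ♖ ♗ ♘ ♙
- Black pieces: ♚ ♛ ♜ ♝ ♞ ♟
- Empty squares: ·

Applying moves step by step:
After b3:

♜ ♞ ♝ ♛ ♚ ♝ ♞ ♜
♟ ♟ ♟ ♟ ♟ ♟ ♟ ♟
· · · · · · · ·
· · · · · · · ·
· · · · · · · ·
· ♙ · · · · · ·
♙ · ♙ ♙ ♙ ♙ ♙ ♙
♖ ♘ ♗ ♕ ♔ ♗ ♘ ♖


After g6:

♜ ♞ ♝ ♛ ♚ ♝ ♞ ♜
♟ ♟ ♟ ♟ ♟ ♟ · ♟
· · · · · · ♟ ·
· · · · · · · ·
· · · · · · · ·
· ♙ · · · · · ·
♙ · ♙ ♙ ♙ ♙ ♙ ♙
♖ ♘ ♗ ♕ ♔ ♗ ♘ ♖


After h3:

♜ ♞ ♝ ♛ ♚ ♝ ♞ ♜
♟ ♟ ♟ ♟ ♟ ♟ · ♟
· · · · · · ♟ ·
· · · · · · · ·
· · · · · · · ·
· ♙ · · · · · ♙
♙ · ♙ ♙ ♙ ♙ ♙ ·
♖ ♘ ♗ ♕ ♔ ♗ ♘ ♖



  a b c d e f g h
  ─────────────────
8│♜ ♞ ♝ ♛ ♚ ♝ ♞ ♜│8
7│♟ ♟ ♟ ♟ ♟ ♟ · ♟│7
6│· · · · · · ♟ ·│6
5│· · · · · · · ·│5
4│· · · · · · · ·│4
3│· ♙ · · · · · ♙│3
2│♙ · ♙ ♙ ♙ ♙ ♙ ·│2
1│♖ ♘ ♗ ♕ ♔ ♗ ♘ ♖│1
  ─────────────────
  a b c d e f g h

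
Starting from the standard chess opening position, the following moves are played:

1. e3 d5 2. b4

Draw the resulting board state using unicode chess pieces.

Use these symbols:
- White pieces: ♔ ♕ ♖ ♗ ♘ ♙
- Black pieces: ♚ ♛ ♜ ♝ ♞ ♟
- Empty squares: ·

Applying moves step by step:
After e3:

♜ ♞ ♝ ♛ ♚ ♝ ♞ ♜
♟ ♟ ♟ ♟ ♟ ♟ ♟ ♟
· · · · · · · ·
· · · · · · · ·
· · · · · · · ·
· · · · ♙ · · ·
♙ ♙ ♙ ♙ · ♙ ♙ ♙
♖ ♘ ♗ ♕ ♔ ♗ ♘ ♖


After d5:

♜ ♞ ♝ ♛ ♚ ♝ ♞ ♜
♟ ♟ ♟ · ♟ ♟ ♟ ♟
· · · · · · · ·
· · · ♟ · · · ·
· · · · · · · ·
· · · · ♙ · · ·
♙ ♙ ♙ ♙ · ♙ ♙ ♙
♖ ♘ ♗ ♕ ♔ ♗ ♘ ♖


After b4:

♜ ♞ ♝ ♛ ♚ ♝ ♞ ♜
♟ ♟ ♟ · ♟ ♟ ♟ ♟
· · · · · · · ·
· · · ♟ · · · ·
· ♙ · · · · · ·
· · · · ♙ · · ·
♙ · ♙ ♙ · ♙ ♙ ♙
♖ ♘ ♗ ♕ ♔ ♗ ♘ ♖



  a b c d e f g h
  ─────────────────
8│♜ ♞ ♝ ♛ ♚ ♝ ♞ ♜│8
7│♟ ♟ ♟ · ♟ ♟ ♟ ♟│7
6│· · · · · · · ·│6
5│· · · ♟ · · · ·│5
4│· ♙ · · · · · ·│4
3│· · · · ♙ · · ·│3
2│♙ · ♙ ♙ · ♙ ♙ ♙│2
1│♖ ♘ ♗ ♕ ♔ ♗ ♘ ♖│1
  ─────────────────
  a b c d e f g h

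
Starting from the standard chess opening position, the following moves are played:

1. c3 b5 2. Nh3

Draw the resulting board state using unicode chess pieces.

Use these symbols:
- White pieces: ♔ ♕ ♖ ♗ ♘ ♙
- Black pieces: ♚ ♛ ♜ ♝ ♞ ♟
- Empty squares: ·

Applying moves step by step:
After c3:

♜ ♞ ♝ ♛ ♚ ♝ ♞ ♜
♟ ♟ ♟ ♟ ♟ ♟ ♟ ♟
· · · · · · · ·
· · · · · · · ·
· · · · · · · ·
· · ♙ · · · · ·
♙ ♙ · ♙ ♙ ♙ ♙ ♙
♖ ♘ ♗ ♕ ♔ ♗ ♘ ♖


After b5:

♜ ♞ ♝ ♛ ♚ ♝ ♞ ♜
♟ · ♟ ♟ ♟ ♟ ♟ ♟
· · · · · · · ·
· ♟ · · · · · ·
· · · · · · · ·
· · ♙ · · · · ·
♙ ♙ · ♙ ♙ ♙ ♙ ♙
♖ ♘ ♗ ♕ ♔ ♗ ♘ ♖


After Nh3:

♜ ♞ ♝ ♛ ♚ ♝ ♞ ♜
♟ · ♟ ♟ ♟ ♟ ♟ ♟
· · · · · · · ·
· ♟ · · · · · ·
· · · · · · · ·
· · ♙ · · · · ♘
♙ ♙ · ♙ ♙ ♙ ♙ ♙
♖ ♘ ♗ ♕ ♔ ♗ · ♖



  a b c d e f g h
  ─────────────────
8│♜ ♞ ♝ ♛ ♚ ♝ ♞ ♜│8
7│♟ · ♟ ♟ ♟ ♟ ♟ ♟│7
6│· · · · · · · ·│6
5│· ♟ · · · · · ·│5
4│· · · · · · · ·│4
3│· · ♙ · · · · ♘│3
2│♙ ♙ · ♙ ♙ ♙ ♙ ♙│2
1│♖ ♘ ♗ ♕ ♔ ♗ · ♖│1
  ─────────────────
  a b c d e f g h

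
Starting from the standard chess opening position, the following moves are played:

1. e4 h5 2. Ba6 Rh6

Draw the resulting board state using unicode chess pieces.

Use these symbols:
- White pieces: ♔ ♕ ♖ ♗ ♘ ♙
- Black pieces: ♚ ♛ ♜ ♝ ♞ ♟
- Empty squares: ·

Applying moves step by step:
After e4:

♜ ♞ ♝ ♛ ♚ ♝ ♞ ♜
♟ ♟ ♟ ♟ ♟ ♟ ♟ ♟
· · · · · · · ·
· · · · · · · ·
· · · · ♙ · · ·
· · · · · · · ·
♙ ♙ ♙ ♙ · ♙ ♙ ♙
♖ ♘ ♗ ♕ ♔ ♗ ♘ ♖


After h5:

♜ ♞ ♝ ♛ ♚ ♝ ♞ ♜
♟ ♟ ♟ ♟ ♟ ♟ ♟ ·
· · · · · · · ·
· · · · · · · ♟
· · · · ♙ · · ·
· · · · · · · ·
♙ ♙ ♙ ♙ · ♙ ♙ ♙
♖ ♘ ♗ ♕ ♔ ♗ ♘ ♖


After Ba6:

♜ ♞ ♝ ♛ ♚ ♝ ♞ ♜
♟ ♟ ♟ ♟ ♟ ♟ ♟ ·
♗ · · · · · · ·
· · · · · · · ♟
· · · · ♙ · · ·
· · · · · · · ·
♙ ♙ ♙ ♙ · ♙ ♙ ♙
♖ ♘ ♗ ♕ ♔ · ♘ ♖


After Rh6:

♜ ♞ ♝ ♛ ♚ ♝ ♞ ·
♟ ♟ ♟ ♟ ♟ ♟ ♟ ·
♗ · · · · · · ♜
· · · · · · · ♟
· · · · ♙ · · ·
· · · · · · · ·
♙ ♙ ♙ ♙ · ♙ ♙ ♙
♖ ♘ ♗ ♕ ♔ · ♘ ♖



  a b c d e f g h
  ─────────────────
8│♜ ♞ ♝ ♛ ♚ ♝ ♞ ·│8
7│♟ ♟ ♟ ♟ ♟ ♟ ♟ ·│7
6│♗ · · · · · · ♜│6
5│· · · · · · · ♟│5
4│· · · · ♙ · · ·│4
3│· · · · · · · ·│3
2│♙ ♙ ♙ ♙ · ♙ ♙ ♙│2
1│♖ ♘ ♗ ♕ ♔ · ♘ ♖│1
  ─────────────────
  a b c d e f g h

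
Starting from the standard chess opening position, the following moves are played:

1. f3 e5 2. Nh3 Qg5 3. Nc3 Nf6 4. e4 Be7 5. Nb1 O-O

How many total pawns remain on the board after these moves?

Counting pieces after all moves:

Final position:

  a b c d e f g h
  ─────────────────
8│♜ ♞ ♝ · · ♜ ♚ ·│8
7│♟ ♟ ♟ ♟ ♝ ♟ ♟ ♟│7
6│· · · · · ♞ · ·│6
5│· · · · ♟ · ♛ ·│5
4│· · · · ♙ · · ·│4
3│· · · · · ♙ · ♘│3
2│♙ ♙ ♙ ♙ · · ♙ ♙│2
1│♖ ♘ ♗ ♕ ♔ ♗ · ♖│1
  ─────────────────
  a b c d e f g h


16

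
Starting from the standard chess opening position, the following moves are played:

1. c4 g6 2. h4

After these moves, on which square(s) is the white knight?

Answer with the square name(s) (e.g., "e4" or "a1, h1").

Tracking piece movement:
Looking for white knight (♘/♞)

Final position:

  a b c d e f g h
  ─────────────────
8│♜ ♞ ♝ ♛ ♚ ♝ ♞ ♜│8
7│♟ ♟ ♟ ♟ ♟ ♟ · ♟│7
6│· · · · · · ♟ ·│6
5│· · · · · · · ·│5
4│· · ♙ · · · · ♙│4
3│· · · · · · · ·│3
2│♙ ♙ · ♙ ♙ ♙ ♙ ·│2
1│♖ ♘ ♗ ♕ ♔ ♗ ♘ ♖│1
  ─────────────────
  a b c d e f g h


b1, g1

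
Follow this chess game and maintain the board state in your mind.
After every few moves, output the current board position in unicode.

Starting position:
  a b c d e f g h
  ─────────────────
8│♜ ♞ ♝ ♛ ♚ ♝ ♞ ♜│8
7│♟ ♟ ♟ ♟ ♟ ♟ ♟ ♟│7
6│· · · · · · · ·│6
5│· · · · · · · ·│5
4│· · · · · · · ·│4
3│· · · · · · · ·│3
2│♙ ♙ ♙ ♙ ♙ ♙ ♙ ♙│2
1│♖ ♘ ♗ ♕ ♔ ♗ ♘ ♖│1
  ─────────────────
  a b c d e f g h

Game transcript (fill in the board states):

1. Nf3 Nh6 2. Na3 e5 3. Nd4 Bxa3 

  a b c d e f g h
  ─────────────────
8│♜ ♞ ♝ ♛ ♚ · · ♜│8
7│♟ ♟ ♟ ♟ · ♟ ♟ ♟│7
6│· · · · · · · ♞│6
5│· · · · ♟ · · ·│5
4│· · · ♘ · · · ·│4
3│♝ · · · · · · ·│3
2│♙ ♙ ♙ ♙ ♙ ♙ ♙ ♙│2
1│♖ · ♗ ♕ ♔ ♗ · ♖│1
  ─────────────────
  a b c d e f g h

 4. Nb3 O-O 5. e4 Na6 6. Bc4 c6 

  a b c d e f g h
  ─────────────────
8│♜ · ♝ ♛ · ♜ ♚ ·│8
7│♟ ♟ · ♟ · ♟ ♟ ♟│7
6│♞ · ♟ · · · · ♞│6
5│· · · · ♟ · · ·│5
4│· · ♗ · ♙ · · ·│4
3│♝ ♘ · · · · · ·│3
2│♙ ♙ ♙ ♙ · ♙ ♙ ♙│2
1│♖ · ♗ ♕ ♔ · · ♖│1
  ─────────────────
  a b c d e f g h

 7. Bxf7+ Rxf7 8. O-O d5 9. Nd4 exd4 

  a b c d e f g h
  ─────────────────
8│♜ · ♝ ♛ · · ♚ ·│8
7│♟ ♟ · · · ♜ ♟ ♟│7
6│♞ · ♟ · · · · ♞│6
5│· · · ♟ · · · ·│5
4│· · · ♟ ♙ · · ·│4
3│♝ · · · · · · ·│3
2│♙ ♙ ♙ ♙ · ♙ ♙ ♙│2
1│♖ · ♗ ♕ · ♖ ♔ ·│1
  ─────────────────
  a b c d e f g h

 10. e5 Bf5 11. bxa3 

  a b c d e f g h
  ─────────────────
8│♜ · · ♛ · · ♚ ·│8
7│♟ ♟ · · · ♜ ♟ ♟│7
6│♞ · ♟ · · · · ♞│6
5│· · · ♟ ♙ ♝ · ·│5
4│· · · ♟ · · · ·│4
3│♙ · · · · · · ·│3
2│♙ · ♙ ♙ · ♙ ♙ ♙│2
1│♖ · ♗ ♕ · ♖ ♔ ·│1
  ─────────────────
  a b c d e f g h


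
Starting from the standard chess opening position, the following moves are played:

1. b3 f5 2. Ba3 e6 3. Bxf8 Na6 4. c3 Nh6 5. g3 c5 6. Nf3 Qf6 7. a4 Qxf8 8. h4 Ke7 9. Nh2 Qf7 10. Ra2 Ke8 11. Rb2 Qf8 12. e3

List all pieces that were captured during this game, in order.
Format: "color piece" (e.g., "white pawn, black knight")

Tracking captures:
  Bxf8: captured black bishop
  Qxf8: captured white bishop

black bishop, white bishop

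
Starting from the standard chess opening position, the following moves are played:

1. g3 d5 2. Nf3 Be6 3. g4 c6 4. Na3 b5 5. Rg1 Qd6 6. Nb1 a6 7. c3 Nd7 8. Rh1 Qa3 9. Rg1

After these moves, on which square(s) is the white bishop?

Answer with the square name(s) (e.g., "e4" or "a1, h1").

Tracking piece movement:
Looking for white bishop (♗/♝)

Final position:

  a b c d e f g h
  ─────────────────
8│♜ · · · ♚ ♝ ♞ ♜│8
7│· · · ♞ ♟ ♟ ♟ ♟│7
6│♟ · ♟ · ♝ · · ·│6
5│· ♟ · ♟ · · · ·│5
4│· · · · · · ♙ ·│4
3│♛ · ♙ · · ♘ · ·│3
2│♙ ♙ · ♙ ♙ ♙ · ♙│2
1│♖ ♘ ♗ ♕ ♔ ♗ ♖ ·│1
  ─────────────────
  a b c d e f g h


c1, f1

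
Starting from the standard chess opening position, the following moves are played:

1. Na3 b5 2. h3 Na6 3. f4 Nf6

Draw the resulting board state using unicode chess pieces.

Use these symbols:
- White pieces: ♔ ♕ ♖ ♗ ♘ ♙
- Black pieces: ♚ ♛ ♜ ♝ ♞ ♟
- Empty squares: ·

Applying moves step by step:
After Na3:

♜ ♞ ♝ ♛ ♚ ♝ ♞ ♜
♟ ♟ ♟ ♟ ♟ ♟ ♟ ♟
· · · · · · · ·
· · · · · · · ·
· · · · · · · ·
♘ · · · · · · ·
♙ ♙ ♙ ♙ ♙ ♙ ♙ ♙
♖ · ♗ ♕ ♔ ♗ ♘ ♖


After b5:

♜ ♞ ♝ ♛ ♚ ♝ ♞ ♜
♟ · ♟ ♟ ♟ ♟ ♟ ♟
· · · · · · · ·
· ♟ · · · · · ·
· · · · · · · ·
♘ · · · · · · ·
♙ ♙ ♙ ♙ ♙ ♙ ♙ ♙
♖ · ♗ ♕ ♔ ♗ ♘ ♖


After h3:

♜ ♞ ♝ ♛ ♚ ♝ ♞ ♜
♟ · ♟ ♟ ♟ ♟ ♟ ♟
· · · · · · · ·
· ♟ · · · · · ·
· · · · · · · ·
♘ · · · · · · ♙
♙ ♙ ♙ ♙ ♙ ♙ ♙ ·
♖ · ♗ ♕ ♔ ♗ ♘ ♖


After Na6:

♜ · ♝ ♛ ♚ ♝ ♞ ♜
♟ · ♟ ♟ ♟ ♟ ♟ ♟
♞ · · · · · · ·
· ♟ · · · · · ·
· · · · · · · ·
♘ · · · · · · ♙
♙ ♙ ♙ ♙ ♙ ♙ ♙ ·
♖ · ♗ ♕ ♔ ♗ ♘ ♖


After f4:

♜ · ♝ ♛ ♚ ♝ ♞ ♜
♟ · ♟ ♟ ♟ ♟ ♟ ♟
♞ · · · · · · ·
· ♟ · · · · · ·
· · · · · ♙ · ·
♘ · · · · · · ♙
♙ ♙ ♙ ♙ ♙ · ♙ ·
♖ · ♗ ♕ ♔ ♗ ♘ ♖


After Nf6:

♜ · ♝ ♛ ♚ ♝ · ♜
♟ · ♟ ♟ ♟ ♟ ♟ ♟
♞ · · · · ♞ · ·
· ♟ · · · · · ·
· · · · · ♙ · ·
♘ · · · · · · ♙
♙ ♙ ♙ ♙ ♙ · ♙ ·
♖ · ♗ ♕ ♔ ♗ ♘ ♖



  a b c d e f g h
  ─────────────────
8│♜ · ♝ ♛ ♚ ♝ · ♜│8
7│♟ · ♟ ♟ ♟ ♟ ♟ ♟│7
6│♞ · · · · ♞ · ·│6
5│· ♟ · · · · · ·│5
4│· · · · · ♙ · ·│4
3│♘ · · · · · · ♙│3
2│♙ ♙ ♙ ♙ ♙ · ♙ ·│2
1│♖ · ♗ ♕ ♔ ♗ ♘ ♖│1
  ─────────────────
  a b c d e f g h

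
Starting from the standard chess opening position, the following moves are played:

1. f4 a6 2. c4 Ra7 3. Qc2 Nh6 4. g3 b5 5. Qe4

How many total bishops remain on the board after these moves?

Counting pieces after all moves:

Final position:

  a b c d e f g h
  ─────────────────
8│· ♞ ♝ ♛ ♚ ♝ · ♜│8
7│♜ · ♟ ♟ ♟ ♟ ♟ ♟│7
6│♟ · · · · · · ♞│6
5│· ♟ · · · · · ·│5
4│· · ♙ · ♕ ♙ · ·│4
3│· · · · · · ♙ ·│3
2│♙ ♙ · ♙ ♙ · · ♙│2
1│♖ ♘ ♗ · ♔ ♗ ♘ ♖│1
  ─────────────────
  a b c d e f g h


4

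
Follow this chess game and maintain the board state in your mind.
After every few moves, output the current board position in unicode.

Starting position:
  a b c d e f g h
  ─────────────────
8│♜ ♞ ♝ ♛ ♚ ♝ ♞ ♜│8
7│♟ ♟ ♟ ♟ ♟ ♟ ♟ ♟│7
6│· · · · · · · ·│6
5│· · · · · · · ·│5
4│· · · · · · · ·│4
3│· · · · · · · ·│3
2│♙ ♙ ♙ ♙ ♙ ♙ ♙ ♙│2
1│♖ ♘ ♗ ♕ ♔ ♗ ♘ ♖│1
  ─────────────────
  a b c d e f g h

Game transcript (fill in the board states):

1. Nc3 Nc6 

  a b c d e f g h
  ─────────────────
8│♜ · ♝ ♛ ♚ ♝ ♞ ♜│8
7│♟ ♟ ♟ ♟ ♟ ♟ ♟ ♟│7
6│· · ♞ · · · · ·│6
5│· · · · · · · ·│5
4│· · · · · · · ·│4
3│· · ♘ · · · · ·│3
2│♙ ♙ ♙ ♙ ♙ ♙ ♙ ♙│2
1│♖ · ♗ ♕ ♔ ♗ ♘ ♖│1
  ─────────────────
  a b c d e f g h

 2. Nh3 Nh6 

  a b c d e f g h
  ─────────────────
8│♜ · ♝ ♛ ♚ ♝ · ♜│8
7│♟ ♟ ♟ ♟ ♟ ♟ ♟ ♟│7
6│· · ♞ · · · · ♞│6
5│· · · · · · · ·│5
4│· · · · · · · ·│4
3│· · ♘ · · · · ♘│3
2│♙ ♙ ♙ ♙ ♙ ♙ ♙ ♙│2
1│♖ · ♗ ♕ ♔ ♗ · ♖│1
  ─────────────────
  a b c d e f g h

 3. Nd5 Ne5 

  a b c d e f g h
  ─────────────────
8│♜ · ♝ ♛ ♚ ♝ · ♜│8
7│♟ ♟ ♟ ♟ ♟ ♟ ♟ ♟│7
6│· · · · · · · ♞│6
5│· · · ♘ ♞ · · ·│5
4│· · · · · · · ·│4
3│· · · · · · · ♘│3
2│♙ ♙ ♙ ♙ ♙ ♙ ♙ ♙│2
1│♖ · ♗ ♕ ♔ ♗ · ♖│1
  ─────────────────
  a b c d e f g h

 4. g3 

  a b c d e f g h
  ─────────────────
8│♜ · ♝ ♛ ♚ ♝ · ♜│8
7│♟ ♟ ♟ ♟ ♟ ♟ ♟ ♟│7
6│· · · · · · · ♞│6
5│· · · ♘ ♞ · · ·│5
4│· · · · · · · ·│4
3│· · · · · · ♙ ♘│3
2│♙ ♙ ♙ ♙ ♙ ♙ · ♙│2
1│♖ · ♗ ♕ ♔ ♗ · ♖│1
  ─────────────────
  a b c d e f g h


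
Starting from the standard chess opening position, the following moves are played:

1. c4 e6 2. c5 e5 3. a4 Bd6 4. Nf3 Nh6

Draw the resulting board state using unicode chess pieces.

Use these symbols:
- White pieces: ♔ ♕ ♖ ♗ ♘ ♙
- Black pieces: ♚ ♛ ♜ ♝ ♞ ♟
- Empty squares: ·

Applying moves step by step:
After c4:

♜ ♞ ♝ ♛ ♚ ♝ ♞ ♜
♟ ♟ ♟ ♟ ♟ ♟ ♟ ♟
· · · · · · · ·
· · · · · · · ·
· · ♙ · · · · ·
· · · · · · · ·
♙ ♙ · ♙ ♙ ♙ ♙ ♙
♖ ♘ ♗ ♕ ♔ ♗ ♘ ♖


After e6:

♜ ♞ ♝ ♛ ♚ ♝ ♞ ♜
♟ ♟ ♟ ♟ · ♟ ♟ ♟
· · · · ♟ · · ·
· · · · · · · ·
· · ♙ · · · · ·
· · · · · · · ·
♙ ♙ · ♙ ♙ ♙ ♙ ♙
♖ ♘ ♗ ♕ ♔ ♗ ♘ ♖


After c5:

♜ ♞ ♝ ♛ ♚ ♝ ♞ ♜
♟ ♟ ♟ ♟ · ♟ ♟ ♟
· · · · ♟ · · ·
· · ♙ · · · · ·
· · · · · · · ·
· · · · · · · ·
♙ ♙ · ♙ ♙ ♙ ♙ ♙
♖ ♘ ♗ ♕ ♔ ♗ ♘ ♖


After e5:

♜ ♞ ♝ ♛ ♚ ♝ ♞ ♜
♟ ♟ ♟ ♟ · ♟ ♟ ♟
· · · · · · · ·
· · ♙ · ♟ · · ·
· · · · · · · ·
· · · · · · · ·
♙ ♙ · ♙ ♙ ♙ ♙ ♙
♖ ♘ ♗ ♕ ♔ ♗ ♘ ♖


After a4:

♜ ♞ ♝ ♛ ♚ ♝ ♞ ♜
♟ ♟ ♟ ♟ · ♟ ♟ ♟
· · · · · · · ·
· · ♙ · ♟ · · ·
♙ · · · · · · ·
· · · · · · · ·
· ♙ · ♙ ♙ ♙ ♙ ♙
♖ ♘ ♗ ♕ ♔ ♗ ♘ ♖


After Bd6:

♜ ♞ ♝ ♛ ♚ · ♞ ♜
♟ ♟ ♟ ♟ · ♟ ♟ ♟
· · · ♝ · · · ·
· · ♙ · ♟ · · ·
♙ · · · · · · ·
· · · · · · · ·
· ♙ · ♙ ♙ ♙ ♙ ♙
♖ ♘ ♗ ♕ ♔ ♗ ♘ ♖


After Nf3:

♜ ♞ ♝ ♛ ♚ · ♞ ♜
♟ ♟ ♟ ♟ · ♟ ♟ ♟
· · · ♝ · · · ·
· · ♙ · ♟ · · ·
♙ · · · · · · ·
· · · · · ♘ · ·
· ♙ · ♙ ♙ ♙ ♙ ♙
♖ ♘ ♗ ♕ ♔ ♗ · ♖


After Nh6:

♜ ♞ ♝ ♛ ♚ · · ♜
♟ ♟ ♟ ♟ · ♟ ♟ ♟
· · · ♝ · · · ♞
· · ♙ · ♟ · · ·
♙ · · · · · · ·
· · · · · ♘ · ·
· ♙ · ♙ ♙ ♙ ♙ ♙
♖ ♘ ♗ ♕ ♔ ♗ · ♖



  a b c d e f g h
  ─────────────────
8│♜ ♞ ♝ ♛ ♚ · · ♜│8
7│♟ ♟ ♟ ♟ · ♟ ♟ ♟│7
6│· · · ♝ · · · ♞│6
5│· · ♙ · ♟ · · ·│5
4│♙ · · · · · · ·│4
3│· · · · · ♘ · ·│3
2│· ♙ · ♙ ♙ ♙ ♙ ♙│2
1│♖ ♘ ♗ ♕ ♔ ♗ · ♖│1
  ─────────────────
  a b c d e f g h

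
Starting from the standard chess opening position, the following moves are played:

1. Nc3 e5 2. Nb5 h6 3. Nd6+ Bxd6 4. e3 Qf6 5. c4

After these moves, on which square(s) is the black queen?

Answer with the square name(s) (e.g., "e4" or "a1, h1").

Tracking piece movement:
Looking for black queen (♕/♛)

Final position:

  a b c d e f g h
  ─────────────────
8│♜ ♞ ♝ · ♚ · ♞ ♜│8
7│♟ ♟ ♟ ♟ · ♟ ♟ ·│7
6│· · · ♝ · ♛ · ♟│6
5│· · · · ♟ · · ·│5
4│· · ♙ · · · · ·│4
3│· · · · ♙ · · ·│3
2│♙ ♙ · ♙ · ♙ ♙ ♙│2
1│♖ · ♗ ♕ ♔ ♗ ♘ ♖│1
  ─────────────────
  a b c d e f g h


f6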